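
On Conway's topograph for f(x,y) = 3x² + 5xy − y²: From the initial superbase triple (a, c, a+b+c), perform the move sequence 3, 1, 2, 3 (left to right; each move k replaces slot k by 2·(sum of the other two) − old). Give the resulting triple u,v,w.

start (3,-1,7) = (f(1,0),f(0,1),f(1,1))
replace slot 3: 2·(3+(-1)) − 7 = -3 → (3,-1,-3)
replace slot 1: 2·((-1)+(-3)) − 3 = -11 → (-11,-1,-3)
replace slot 2: 2·((-11)+(-3)) − (-1) = -27 → (-11,-27,-3)
replace slot 3: 2·((-11)+(-27)) − (-3) = -73 → (-11,-27,-73)

-11,-27,-73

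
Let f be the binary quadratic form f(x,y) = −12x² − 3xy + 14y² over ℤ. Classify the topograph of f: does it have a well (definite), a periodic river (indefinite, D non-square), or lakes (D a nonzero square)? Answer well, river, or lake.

D = b²−4ac = (-3)² − 4·(-12)·14 = 681
D > 0 non-square ⇒ indefinite ⇒ periodic river

river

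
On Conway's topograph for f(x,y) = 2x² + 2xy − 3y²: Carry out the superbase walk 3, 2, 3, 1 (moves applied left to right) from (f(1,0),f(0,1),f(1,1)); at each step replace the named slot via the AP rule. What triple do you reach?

start (2,-3,1) = (f(1,0),f(0,1),f(1,1))
replace slot 3: 2·(2+(-3)) − 1 = -3 → (2,-3,-3)
replace slot 2: 2·(2+(-3)) − (-3) = 1 → (2,1,-3)
replace slot 3: 2·(2+1) − (-3) = 9 → (2,1,9)
replace slot 1: 2·(1+9) − 2 = 18 → (18,1,9)

18,1,9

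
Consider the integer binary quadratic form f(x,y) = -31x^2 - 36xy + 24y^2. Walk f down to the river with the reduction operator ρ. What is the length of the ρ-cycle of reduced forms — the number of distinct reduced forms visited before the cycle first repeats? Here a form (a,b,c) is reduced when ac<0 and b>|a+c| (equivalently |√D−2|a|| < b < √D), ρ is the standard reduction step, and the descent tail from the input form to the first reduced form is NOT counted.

D = 4272, ⌊√D⌋ = 65
descent: ρ → (24,36,-31)  [lands on river]
river: ρ → (-31,26,29)
river: ρ → (29,32,-28)
river: ρ → (-28,24,33)
river: ρ → (33,42,-19)
river: ρ → (-19,34,41)
river: ρ → (41,48,-12)
river: ρ → (-12,48,41)
river: ρ → (41,34,-19)
river: ρ → (-19,42,33)
river: ρ → (33,24,-28)
river: ρ → (-28,32,29)
river: ρ → (29,26,-31)
river: ρ → (-31,36,24)
river: ρ → (24,60,-7)
river: ρ → (-7,52,56)
river: ρ → (56,60,-3)
river: ρ → (-3,60,56)
river: ρ → (56,52,-7)
river: ρ → (-7,60,24)
ρ-cycle length = 20 (tail of 1 descent step not counted)

20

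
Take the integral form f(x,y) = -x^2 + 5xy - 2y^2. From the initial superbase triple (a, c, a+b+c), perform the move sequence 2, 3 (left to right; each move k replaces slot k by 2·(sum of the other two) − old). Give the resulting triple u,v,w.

start (-1,-2,2) = (f(1,0),f(0,1),f(1,1))
replace slot 2: 2·((-1)+2) − (-2) = 4 → (-1,4,2)
replace slot 3: 2·((-1)+4) − 2 = 4 → (-1,4,4)

-1,4,4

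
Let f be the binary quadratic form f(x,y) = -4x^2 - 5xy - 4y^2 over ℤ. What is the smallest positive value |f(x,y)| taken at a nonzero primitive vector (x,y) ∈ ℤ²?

translate: b→-3 (≡5 mod 8), so (4,5,4)→(4,-3,3)
flip: (4,-3,3)→(3,3,4)
reduced (well bottom): (3,3,4) with a≤c, −a<b≤a
well minimum |f| = |-3| = 3 (negative-definite)

3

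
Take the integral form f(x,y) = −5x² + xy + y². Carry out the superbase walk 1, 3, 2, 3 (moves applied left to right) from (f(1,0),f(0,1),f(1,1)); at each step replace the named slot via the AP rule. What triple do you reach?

start (-5,1,-3) = (f(1,0),f(0,1),f(1,1))
replace slot 1: 2·(1+(-3)) − (-5) = 1 → (1,1,-3)
replace slot 3: 2·(1+1) − (-3) = 7 → (1,1,7)
replace slot 2: 2·(1+7) − 1 = 15 → (1,15,7)
replace slot 3: 2·(1+15) − 7 = 25 → (1,15,25)

1,15,25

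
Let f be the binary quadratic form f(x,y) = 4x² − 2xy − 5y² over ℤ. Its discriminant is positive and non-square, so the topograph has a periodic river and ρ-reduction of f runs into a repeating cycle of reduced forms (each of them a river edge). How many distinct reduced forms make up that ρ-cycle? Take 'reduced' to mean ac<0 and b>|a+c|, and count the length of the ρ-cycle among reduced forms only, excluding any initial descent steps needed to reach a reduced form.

D = 84, ⌊√D⌋ = 9
descent: ρ → (-5,2,4)  [lands on river]
river: ρ → (4,6,-3)
river: ρ → (-3,6,4)
river: ρ → (4,2,-5)
river: ρ → (-5,8,1)
river: ρ → (1,8,-5)
ρ-cycle length = 6 (tail of 1 descent step not counted)

6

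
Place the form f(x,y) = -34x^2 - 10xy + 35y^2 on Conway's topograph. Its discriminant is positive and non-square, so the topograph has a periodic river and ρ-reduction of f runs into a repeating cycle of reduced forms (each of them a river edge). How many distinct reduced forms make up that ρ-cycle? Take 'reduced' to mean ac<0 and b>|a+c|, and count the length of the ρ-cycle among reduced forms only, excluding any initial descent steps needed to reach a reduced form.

D = 4860, ⌊√D⌋ = 69
descent: ρ → (35,10,-34)  [lands on river]
river: ρ → (-34,58,11)
river: ρ → (11,52,-49)
river: ρ → (-49,46,14)
river: ρ → (14,66,-9)
river: ρ → (-9,60,35)
ρ-cycle length = 6 (tail of 1 descent step not counted)

6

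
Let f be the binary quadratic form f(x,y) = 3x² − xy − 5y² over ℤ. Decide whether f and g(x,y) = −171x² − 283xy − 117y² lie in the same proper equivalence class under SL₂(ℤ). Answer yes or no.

D₁ = 61, D₂ = 61
river cycle of f (length 6): (3, 5, -3), (-3, 7, 1), (1, 7, -3), (-3, 5, 3), (3, 7, -1), (-1, 7, 3)
river cycle of g (length 6): (3, 5, -3), (-3, 7, 1), (1, 7, -3), (-3, 5, 3), (3, 7, -1), (-1, 7, 3)
cycles coincide ⇒ equivalent

yes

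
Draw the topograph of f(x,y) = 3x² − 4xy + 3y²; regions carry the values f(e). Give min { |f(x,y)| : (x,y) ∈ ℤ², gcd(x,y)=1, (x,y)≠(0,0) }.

translate: b→2 (≡-4 mod 6), so (3,-4,3)→(3,2,2)
flip: (3,2,2)→(2,-2,3)
translate: b→2 (≡-2 mod 4), so (2,-2,3)→(2,2,3)
reduced (well bottom): (2,2,3) with a≤c, −a<b≤a
well minimum = a = 2

2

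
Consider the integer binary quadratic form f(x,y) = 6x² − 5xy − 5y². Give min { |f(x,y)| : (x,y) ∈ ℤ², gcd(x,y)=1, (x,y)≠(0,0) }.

descent: ρ → (-5,5,6)  [lands on river]
river: ρ → (6,7,-4)
river: ρ → (-4,9,4)
river: ρ → (4,7,-6)
river: ρ → (-6,5,5)
river: ρ → (5,5,-6)
river: ρ → (-6,7,4)
river: ρ → (4,9,-4)
river: ρ → (-4,7,6)
river: ρ → (6,5,-5)
closes: descent 1, river 10
min |a| on river = 4

4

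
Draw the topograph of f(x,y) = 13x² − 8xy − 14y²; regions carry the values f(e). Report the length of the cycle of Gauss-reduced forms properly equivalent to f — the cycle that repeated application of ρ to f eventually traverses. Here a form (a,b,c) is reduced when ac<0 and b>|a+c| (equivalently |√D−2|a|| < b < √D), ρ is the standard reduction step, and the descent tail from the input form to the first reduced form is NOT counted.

D = 792, ⌊√D⌋ = 28
descent: ρ → (-14,8,13)  [lands on river]
river: ρ → (13,18,-9)
river: ρ → (-9,18,13)
river: ρ → (13,8,-14)
river: ρ → (-14,20,7)
river: ρ → (7,22,-11)
river: ρ → (-11,22,7)
river: ρ → (7,20,-14)
ρ-cycle length = 8 (tail of 1 descent step not counted)

8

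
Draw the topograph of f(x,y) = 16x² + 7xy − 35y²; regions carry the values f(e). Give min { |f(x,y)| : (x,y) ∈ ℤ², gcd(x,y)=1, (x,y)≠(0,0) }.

descent: ρ → (-35,-7,16)
descent: ρ → (16,39,-12)  [lands on river]
river: ρ → (-12,33,25)
river: ρ → (25,17,-20)
river: ρ → (-20,23,22)
river: ρ → (22,21,-21)
river: ρ → (-21,21,22)
river: ρ → (22,23,-20)
river: ρ → (-20,17,25)
river: ρ → (25,33,-12)
river: ρ → (-12,39,16)
river: ρ → (16,25,-26)
river: ρ → (-26,27,15)
river: ρ → (15,33,-20)
river: ρ → (-20,47,1)
river: ρ → (1,47,-20)
river: ρ → (-20,33,15)
river: ρ → (15,27,-26)
river: ρ → (-26,25,16)
closes: descent 2, river 18
min |a| on river = 1

1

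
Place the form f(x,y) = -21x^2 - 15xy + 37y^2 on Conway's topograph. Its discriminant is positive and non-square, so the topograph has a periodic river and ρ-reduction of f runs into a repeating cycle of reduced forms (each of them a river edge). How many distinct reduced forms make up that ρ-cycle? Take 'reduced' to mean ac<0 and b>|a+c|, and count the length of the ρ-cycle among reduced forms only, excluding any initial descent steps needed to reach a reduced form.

D = 3333, ⌊√D⌋ = 57
descent: ρ → (37,15,-21)
descent: ρ → (-21,27,31)  [lands on river]
river: ρ → (31,35,-17)
river: ρ → (-17,33,33)
river: ρ → (33,33,-17)
river: ρ → (-17,35,31)
river: ρ → (31,27,-21)
river: ρ → (-21,57,1)
river: ρ → (1,57,-21)
ρ-cycle length = 8 (tail of 2 descent steps not counted)

8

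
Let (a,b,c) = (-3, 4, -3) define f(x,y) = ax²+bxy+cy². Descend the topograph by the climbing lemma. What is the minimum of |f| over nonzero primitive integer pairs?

translate: b→2 (≡-4 mod 6), so (3,-4,3)→(3,2,2)
flip: (3,2,2)→(2,-2,3)
translate: b→2 (≡-2 mod 4), so (2,-2,3)→(2,2,3)
reduced (well bottom): (2,2,3) with a≤c, −a<b≤a
well minimum |f| = |-2| = 2 (negative-definite)

2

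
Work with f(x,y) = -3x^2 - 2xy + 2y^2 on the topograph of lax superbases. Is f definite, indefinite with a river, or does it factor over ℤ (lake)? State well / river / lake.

D = b²−4ac = (-2)² − 4·(-3)·2 = 28
D > 0 non-square ⇒ indefinite ⇒ periodic river

river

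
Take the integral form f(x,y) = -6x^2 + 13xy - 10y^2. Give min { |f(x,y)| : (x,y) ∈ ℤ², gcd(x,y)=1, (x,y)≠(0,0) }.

translate: b→-1 (≡-13 mod 12), so (6,-13,10)→(6,-1,3)
flip: (6,-1,3)→(3,1,6)
reduced (well bottom): (3,1,6) with a≤c, −a<b≤a
well minimum |f| = |-3| = 3 (negative-definite)

3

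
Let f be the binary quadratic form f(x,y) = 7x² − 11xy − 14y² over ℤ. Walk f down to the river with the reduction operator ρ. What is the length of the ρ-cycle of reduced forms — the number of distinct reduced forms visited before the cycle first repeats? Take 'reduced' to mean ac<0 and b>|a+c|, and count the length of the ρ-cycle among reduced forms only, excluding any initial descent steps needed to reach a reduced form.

D = 513, ⌊√D⌋ = 22
descent: ρ → (-14,11,7)  [lands on river]
river: ρ → (7,17,-8)
river: ρ → (-8,15,9)
river: ρ → (9,21,-2)
river: ρ → (-2,19,19)
river: ρ → (19,19,-2)
river: ρ → (-2,21,9)
river: ρ → (9,15,-8)
river: ρ → (-8,17,7)
river: ρ → (7,11,-14)
river: ρ → (-14,17,4)
river: ρ → (4,15,-18)
river: ρ → (-18,21,1)
river: ρ → (1,21,-18)
river: ρ → (-18,15,4)
river: ρ → (4,17,-14)
ρ-cycle length = 16 (tail of 1 descent step not counted)

16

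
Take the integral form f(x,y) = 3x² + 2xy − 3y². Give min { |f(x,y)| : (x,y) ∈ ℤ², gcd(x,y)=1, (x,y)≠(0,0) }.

river: ρ → (-3,4,2)
river: ρ → (2,4,-3)
river: ρ → (-3,2,3)
river: ρ → (3,4,-2)
river: ρ → (-2,4,3)
river: ρ → (3,2,-3)
closes: descent 0, river 6
min |a| on river = 2

2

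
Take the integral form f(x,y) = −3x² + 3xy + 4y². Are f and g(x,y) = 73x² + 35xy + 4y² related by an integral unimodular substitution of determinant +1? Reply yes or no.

D₁ = 57, D₂ = 57
river cycle of f (length 6): (4, 5, -2), (-2, 7, 1), (1, 7, -2), (-2, 5, 4), (4, 3, -3), (-3, 3, 4)
river cycle of g (length 6): (4, 5, -2), (-2, 7, 1), (1, 7, -2), (-2, 5, 4), (4, 3, -3), (-3, 3, 4)
cycles coincide ⇒ equivalent

yes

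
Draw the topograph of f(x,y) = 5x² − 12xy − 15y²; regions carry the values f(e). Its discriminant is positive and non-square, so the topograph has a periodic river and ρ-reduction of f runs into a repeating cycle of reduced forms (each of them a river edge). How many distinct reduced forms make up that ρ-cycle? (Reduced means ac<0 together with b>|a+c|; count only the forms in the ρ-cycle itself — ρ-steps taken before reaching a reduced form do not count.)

D = 444, ⌊√D⌋ = 21
descent: ρ → (-15,12,5)  [lands on river]
river: ρ → (5,18,-6)
river: ρ → (-6,18,5)
river: ρ → (5,12,-15)
river: ρ → (-15,18,2)
river: ρ → (2,18,-15)
ρ-cycle length = 6 (tail of 1 descent step not counted)

6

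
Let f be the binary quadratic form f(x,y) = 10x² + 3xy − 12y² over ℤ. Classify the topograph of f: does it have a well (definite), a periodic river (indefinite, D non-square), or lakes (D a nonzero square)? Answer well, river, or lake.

D = b²−4ac = 3² − 4·10·(-12) = 489
D > 0 non-square ⇒ indefinite ⇒ periodic river

river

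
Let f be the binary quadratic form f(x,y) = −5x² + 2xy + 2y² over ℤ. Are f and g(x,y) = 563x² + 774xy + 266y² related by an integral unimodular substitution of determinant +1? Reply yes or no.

D₁ = 44, D₂ = 44
river cycle of f (length 2): (2, 6, -1), (-1, 6, 2)
river cycle of g (length 2): (2, 6, -1), (-1, 6, 2)
cycles coincide ⇒ equivalent

yes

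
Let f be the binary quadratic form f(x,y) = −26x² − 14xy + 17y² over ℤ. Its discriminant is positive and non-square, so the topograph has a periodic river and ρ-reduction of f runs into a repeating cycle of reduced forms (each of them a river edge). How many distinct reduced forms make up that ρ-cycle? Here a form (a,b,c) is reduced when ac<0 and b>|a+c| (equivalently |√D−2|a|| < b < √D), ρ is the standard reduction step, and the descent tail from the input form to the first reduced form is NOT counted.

D = 1964, ⌊√D⌋ = 44
descent: ρ → (17,14,-26)  [lands on river]
river: ρ → (-26,38,5)
river: ρ → (5,42,-10)
river: ρ → (-10,38,13)
river: ρ → (13,40,-7)
river: ρ → (-7,44,1)
river: ρ → (1,44,-7)
river: ρ → (-7,40,13)
river: ρ → (13,38,-10)
river: ρ → (-10,42,5)
river: ρ → (5,38,-26)
river: ρ → (-26,14,17)
river: ρ → (17,20,-23)
river: ρ → (-23,26,14)
river: ρ → (14,30,-19)
river: ρ → (-19,8,25)
river: ρ → (25,42,-2)
river: ρ → (-2,42,25)
river: ρ → (25,8,-19)
river: ρ → (-19,30,14)
river: ρ → (14,26,-23)
river: ρ → (-23,20,17)
ρ-cycle length = 22 (tail of 1 descent step not counted)

22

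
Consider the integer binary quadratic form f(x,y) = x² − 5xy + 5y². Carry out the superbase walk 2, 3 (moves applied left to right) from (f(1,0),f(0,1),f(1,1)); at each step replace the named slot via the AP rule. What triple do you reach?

start (1,5,1) = (f(1,0),f(0,1),f(1,1))
replace slot 2: 2·(1+1) − 5 = -1 → (1,-1,1)
replace slot 3: 2·(1+(-1)) − 1 = -1 → (1,-1,-1)

1,-1,-1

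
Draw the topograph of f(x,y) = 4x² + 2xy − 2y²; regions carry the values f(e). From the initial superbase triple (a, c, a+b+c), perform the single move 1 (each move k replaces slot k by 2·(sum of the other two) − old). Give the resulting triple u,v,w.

start (4,-2,4) = (f(1,0),f(0,1),f(1,1))
replace slot 1: 2·((-2)+4) − 4 = 0 → (0,-2,4)

0,-2,4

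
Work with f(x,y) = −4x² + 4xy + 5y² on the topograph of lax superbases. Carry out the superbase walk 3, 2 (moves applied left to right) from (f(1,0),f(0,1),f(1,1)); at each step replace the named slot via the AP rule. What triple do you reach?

start (-4,5,5) = (f(1,0),f(0,1),f(1,1))
replace slot 3: 2·((-4)+5) − 5 = -3 → (-4,5,-3)
replace slot 2: 2·((-4)+(-3)) − 5 = -19 → (-4,-19,-3)

-4,-19,-3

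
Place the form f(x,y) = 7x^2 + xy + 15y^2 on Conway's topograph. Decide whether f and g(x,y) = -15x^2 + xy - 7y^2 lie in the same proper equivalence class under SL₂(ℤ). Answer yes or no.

D₁ = -419, D₂ = -419
f: reduced (well bottom): (7,1,15) with a≤c, −a<b≤a
g is negative-definite; reduce −g:
−g: flip: (15,-1,7)→(7,1,15)
−g: reduced (well bottom): (7,1,15) with a≤c, −a<b≤a
flip sign back: reduced form of g is (-7,-1,-15)
reduced forms (7, 1, 15) vs (-7, -1, -15) ⇒ inequivalent

no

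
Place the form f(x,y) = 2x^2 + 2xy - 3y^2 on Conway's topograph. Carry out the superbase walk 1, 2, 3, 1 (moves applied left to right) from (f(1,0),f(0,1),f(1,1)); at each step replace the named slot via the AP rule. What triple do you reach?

start (2,-3,1) = (f(1,0),f(0,1),f(1,1))
replace slot 1: 2·((-3)+1) − 2 = -6 → (-6,-3,1)
replace slot 2: 2·((-6)+1) − (-3) = -7 → (-6,-7,1)
replace slot 3: 2·((-6)+(-7)) − 1 = -27 → (-6,-7,-27)
replace slot 1: 2·((-7)+(-27)) − (-6) = -62 → (-62,-7,-27)

-62,-7,-27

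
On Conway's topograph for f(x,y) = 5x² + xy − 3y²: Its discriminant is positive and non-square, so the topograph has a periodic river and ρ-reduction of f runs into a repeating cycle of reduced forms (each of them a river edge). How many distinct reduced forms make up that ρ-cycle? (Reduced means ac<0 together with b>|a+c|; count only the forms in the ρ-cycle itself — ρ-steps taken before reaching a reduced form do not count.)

D = 61, ⌊√D⌋ = 7
descent: ρ → (-3,5,3)  [lands on river]
river: ρ → (3,7,-1)
river: ρ → (-1,7,3)
river: ρ → (3,5,-3)
river: ρ → (-3,7,1)
river: ρ → (1,7,-3)
ρ-cycle length = 6 (tail of 1 descent step not counted)

6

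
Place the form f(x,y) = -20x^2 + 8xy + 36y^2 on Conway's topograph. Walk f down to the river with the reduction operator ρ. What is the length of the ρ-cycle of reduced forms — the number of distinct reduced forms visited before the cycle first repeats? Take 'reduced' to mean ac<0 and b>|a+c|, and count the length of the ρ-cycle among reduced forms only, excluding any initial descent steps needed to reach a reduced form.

D = 2944, ⌊√D⌋ = 54
descent: ρ → (36,-8,-20)
descent: ρ → (-20,48,8)  [lands on river]
river: ρ → (8,48,-20)
river: ρ → (-20,32,24)
river: ρ → (24,16,-28)
river: ρ → (-28,40,12)
river: ρ → (12,32,-40)
river: ρ → (-40,48,4)
river: ρ → (4,48,-40)
river: ρ → (-40,32,12)
river: ρ → (12,40,-28)
river: ρ → (-28,16,24)
river: ρ → (24,32,-20)
ρ-cycle length = 12 (tail of 2 descent steps not counted)

12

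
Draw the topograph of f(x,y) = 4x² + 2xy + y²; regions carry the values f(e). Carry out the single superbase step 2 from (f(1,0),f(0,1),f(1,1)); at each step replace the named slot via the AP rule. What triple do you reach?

start (4,1,7) = (f(1,0),f(0,1),f(1,1))
replace slot 2: 2·(4+7) − 1 = 21 → (4,21,7)

4,21,7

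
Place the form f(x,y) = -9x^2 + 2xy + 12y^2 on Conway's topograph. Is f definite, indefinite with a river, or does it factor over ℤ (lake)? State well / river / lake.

D = b²−4ac = 2² − 4·(-9)·12 = 436
D > 0 non-square ⇒ indefinite ⇒ periodic river

river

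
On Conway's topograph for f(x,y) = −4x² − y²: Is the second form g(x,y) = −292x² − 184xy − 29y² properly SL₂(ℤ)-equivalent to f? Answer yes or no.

D₁ = -16, D₂ = -16
f is negative-definite; reduce −f:
−f: flip: (4,0,1)→(1,0,4)
−f: reduced (well bottom): (1,0,4) with a≤c, −a<b≤a
flip sign back: reduced form of f is (-1,0,-4)
g is negative-definite; reduce −g:
−g: flip: (292,184,29)→(29,-184,292)
−g: translate: b→-10 (≡-184 mod 58), so (29,-184,292)→(29,-10,1)
−g: flip: (29,-10,1)→(1,10,29)
−g: translate: b→0 (≡10 mod 2), so (1,10,29)→(1,0,4)
−g: reduced (well bottom): (1,0,4) with a≤c, −a<b≤a
flip sign back: reduced form of g is (-1,0,-4)
reduced forms (-1, 0, -4) vs (-1, 0, -4) ⇒ equivalent

yes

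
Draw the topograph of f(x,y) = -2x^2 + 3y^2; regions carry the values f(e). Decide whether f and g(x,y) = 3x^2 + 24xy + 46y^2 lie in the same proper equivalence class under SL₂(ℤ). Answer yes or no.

D₁ = 24, D₂ = 24
river cycle of f (length 2): (-2, 4, 1), (1, 4, -2)
river cycle of g (length 2): (-2, 4, 1), (1, 4, -2)
cycles coincide ⇒ equivalent

yes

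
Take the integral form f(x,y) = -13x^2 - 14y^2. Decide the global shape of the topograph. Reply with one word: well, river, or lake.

D = b²−4ac = 0² − 4·(-13)·(-14) = -728
D < 0 ⇒ definite ⇒ every region one sign ⇒ single well

well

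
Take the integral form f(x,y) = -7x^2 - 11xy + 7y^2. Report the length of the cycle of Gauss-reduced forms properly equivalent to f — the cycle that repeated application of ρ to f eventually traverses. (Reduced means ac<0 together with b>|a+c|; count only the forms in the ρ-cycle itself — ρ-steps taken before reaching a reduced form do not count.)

D = 317, ⌊√D⌋ = 17
descent: ρ → (7,11,-7)  [lands on river]
river: ρ → (-7,17,1)
river: ρ → (1,17,-7)
river: ρ → (-7,11,7)
river: ρ → (7,17,-1)
river: ρ → (-1,17,7)
ρ-cycle length = 6 (tail of 1 descent step not counted)

6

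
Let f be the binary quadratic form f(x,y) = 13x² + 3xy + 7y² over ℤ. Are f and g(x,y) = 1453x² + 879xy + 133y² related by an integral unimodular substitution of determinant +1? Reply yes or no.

D₁ = -355, D₂ = -355
f: flip: (13,3,7)→(7,-3,13)
f: reduced (well bottom): (7,-3,13) with a≤c, −a<b≤a
g: flip: (1453,879,133)→(133,-879,1453)
g: translate: b→-81 (≡-879 mod 266), so (133,-879,1453)→(133,-81,13)
g: flip: (133,-81,13)→(13,81,133)
g: translate: b→3 (≡81 mod 26), so (13,81,133)→(13,3,7)
g: flip: (13,3,7)→(7,-3,13)
g: reduced (well bottom): (7,-3,13) with a≤c, −a<b≤a
reduced forms (7, -3, 13) vs (7, -3, 13) ⇒ equivalent

yes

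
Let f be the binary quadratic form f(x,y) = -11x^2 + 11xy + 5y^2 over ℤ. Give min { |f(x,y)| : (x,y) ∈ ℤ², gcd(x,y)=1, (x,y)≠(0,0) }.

river: ρ → (5,9,-13)
river: ρ → (-13,17,1)
river: ρ → (1,17,-13)
river: ρ → (-13,9,5)
river: ρ → (5,11,-11)
river: ρ → (-11,11,5)
closes: descent 0, river 6
min |a| on river = 1

1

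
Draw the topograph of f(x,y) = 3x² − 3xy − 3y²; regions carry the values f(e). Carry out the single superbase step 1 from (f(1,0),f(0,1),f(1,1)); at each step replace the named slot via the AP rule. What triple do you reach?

start (3,-3,-3) = (f(1,0),f(0,1),f(1,1))
replace slot 1: 2·((-3)+(-3)) − 3 = -15 → (-15,-3,-3)

-15,-3,-3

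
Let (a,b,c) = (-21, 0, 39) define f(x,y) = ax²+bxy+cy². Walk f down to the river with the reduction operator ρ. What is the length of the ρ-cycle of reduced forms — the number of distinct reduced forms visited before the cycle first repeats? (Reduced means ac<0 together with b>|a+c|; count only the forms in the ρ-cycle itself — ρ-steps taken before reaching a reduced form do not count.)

D = 3276, ⌊√D⌋ = 57
descent: ρ → (39,0,-21)
descent: ρ → (-21,42,18)  [lands on river]
river: ρ → (18,30,-33)
river: ρ → (-33,36,15)
river: ρ → (15,54,-6)
river: ρ → (-6,54,15)
river: ρ → (15,36,-33)
river: ρ → (-33,30,18)
river: ρ → (18,42,-21)
ρ-cycle length = 8 (tail of 2 descent steps not counted)

8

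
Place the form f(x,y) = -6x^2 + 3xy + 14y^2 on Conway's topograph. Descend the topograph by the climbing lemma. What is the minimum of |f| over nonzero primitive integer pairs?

descent: ρ → (14,-3,-6)
descent: ρ → (-6,15,5)  [lands on river]
river: ρ → (5,15,-6)
river: ρ → (-6,9,11)
river: ρ → (11,13,-4)
river: ρ → (-4,11,14)
river: ρ → (14,17,-1)
river: ρ → (-1,17,14)
river: ρ → (14,11,-4)
river: ρ → (-4,13,11)
river: ρ → (11,9,-6)
closes: descent 2, river 10
min |a| on river = 1

1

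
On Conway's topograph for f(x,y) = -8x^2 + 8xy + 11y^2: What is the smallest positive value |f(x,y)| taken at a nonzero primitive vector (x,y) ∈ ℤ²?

river: ρ → (11,14,-5)
river: ρ → (-5,16,8)
river: ρ → (8,16,-5)
river: ρ → (-5,14,11)
river: ρ → (11,8,-8)
river: ρ → (-8,8,11)
closes: descent 0, river 6
min |a| on river = 5

5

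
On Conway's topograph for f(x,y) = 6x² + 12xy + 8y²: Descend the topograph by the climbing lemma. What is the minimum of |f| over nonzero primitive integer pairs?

translate: b→0 (≡12 mod 12), so (6,12,8)→(6,0,2)
flip: (6,0,2)→(2,0,6)
reduced (well bottom): (2,0,6) with a≤c, −a<b≤a
well minimum = a = 2

2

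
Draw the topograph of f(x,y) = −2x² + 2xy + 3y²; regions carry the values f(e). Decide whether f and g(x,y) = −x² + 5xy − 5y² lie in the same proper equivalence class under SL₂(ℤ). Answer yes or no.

D₁ = 28, D₂ = 5
discriminants differ ⇒ not SL₂(ℤ)-equivalent

no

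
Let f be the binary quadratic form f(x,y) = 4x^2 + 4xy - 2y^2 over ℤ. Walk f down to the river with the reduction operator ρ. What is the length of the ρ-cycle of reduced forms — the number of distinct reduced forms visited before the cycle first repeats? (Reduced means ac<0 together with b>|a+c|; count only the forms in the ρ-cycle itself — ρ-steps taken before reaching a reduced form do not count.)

D = 48, ⌊√D⌋ = 6
river: ρ → (-2,4,4)
river: ρ → (4,4,-2)
ρ-cycle length = 2 (tail of 0 descent steps not counted)

2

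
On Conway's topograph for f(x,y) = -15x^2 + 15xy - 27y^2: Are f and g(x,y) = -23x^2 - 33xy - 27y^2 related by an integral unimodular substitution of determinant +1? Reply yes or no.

D₁ = -1395, D₂ = -1395
f is negative-definite; reduce −f:
−f: translate: b→15 (≡-15 mod 30), so (15,-15,27)→(15,15,27)
−f: reduced (well bottom): (15,15,27) with a≤c, −a<b≤a
flip sign back: reduced form of f is (-15,-15,-27)
g is negative-definite; reduce −g:
−g: translate: b→-13 (≡33 mod 46), so (23,33,27)→(23,-13,17)
−g: flip: (23,-13,17)→(17,13,23)
−g: reduced (well bottom): (17,13,23) with a≤c, −a<b≤a
flip sign back: reduced form of g is (-17,-13,-23)
reduced forms (-15, -15, -27) vs (-17, -13, -23) ⇒ inequivalent

no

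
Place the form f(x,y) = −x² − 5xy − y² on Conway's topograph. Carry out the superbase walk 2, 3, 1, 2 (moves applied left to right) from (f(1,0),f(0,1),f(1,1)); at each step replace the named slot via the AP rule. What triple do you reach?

start (-1,-1,-7) = (f(1,0),f(0,1),f(1,1))
replace slot 2: 2·((-1)+(-7)) − (-1) = -15 → (-1,-15,-7)
replace slot 3: 2·((-1)+(-15)) − (-7) = -25 → (-1,-15,-25)
replace slot 1: 2·((-15)+(-25)) − (-1) = -79 → (-79,-15,-25)
replace slot 2: 2·((-79)+(-25)) − (-15) = -193 → (-79,-193,-25)

-79,-193,-25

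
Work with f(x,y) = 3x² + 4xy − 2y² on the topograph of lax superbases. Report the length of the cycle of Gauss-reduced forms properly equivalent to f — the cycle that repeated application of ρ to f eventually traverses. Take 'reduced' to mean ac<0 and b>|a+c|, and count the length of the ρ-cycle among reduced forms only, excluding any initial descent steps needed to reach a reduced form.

D = 40, ⌊√D⌋ = 6
river: ρ → (-2,4,3)
river: ρ → (3,2,-3)
river: ρ → (-3,4,2)
river: ρ → (2,4,-3)
river: ρ → (-3,2,3)
river: ρ → (3,4,-2)
ρ-cycle length = 6 (tail of 0 descent steps not counted)

6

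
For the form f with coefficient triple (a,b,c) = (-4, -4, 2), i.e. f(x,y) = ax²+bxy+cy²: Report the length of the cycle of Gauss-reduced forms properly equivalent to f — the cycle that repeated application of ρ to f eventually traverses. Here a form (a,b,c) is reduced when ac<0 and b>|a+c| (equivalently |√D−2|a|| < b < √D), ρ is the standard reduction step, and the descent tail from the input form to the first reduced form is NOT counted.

D = 48, ⌊√D⌋ = 6
descent: ρ → (2,4,-4)  [lands on river]
river: ρ → (-4,4,2)
ρ-cycle length = 2 (tail of 1 descent step not counted)

2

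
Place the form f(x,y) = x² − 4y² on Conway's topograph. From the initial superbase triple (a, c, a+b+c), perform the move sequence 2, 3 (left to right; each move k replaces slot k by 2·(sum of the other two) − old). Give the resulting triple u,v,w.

start (1,-4,-3) = (f(1,0),f(0,1),f(1,1))
replace slot 2: 2·(1+(-3)) − (-4) = 0 → (1,0,-3)
replace slot 3: 2·(1+0) − (-3) = 5 → (1,0,5)

1,0,5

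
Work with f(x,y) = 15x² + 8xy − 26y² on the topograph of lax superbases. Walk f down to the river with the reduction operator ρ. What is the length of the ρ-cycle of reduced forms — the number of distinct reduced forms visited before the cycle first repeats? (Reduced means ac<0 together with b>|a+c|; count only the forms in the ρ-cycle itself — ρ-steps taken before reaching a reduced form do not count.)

D = 1624, ⌊√D⌋ = 40
descent: ρ → (-26,-8,15)
descent: ρ → (15,38,-3)  [lands on river]
river: ρ → (-3,40,2)
river: ρ → (2,40,-3)
river: ρ → (-3,38,15)
river: ρ → (15,22,-19)
river: ρ → (-19,16,18)
river: ρ → (18,20,-17)
river: ρ → (-17,14,21)
river: ρ → (21,28,-10)
river: ρ → (-10,32,15)
river: ρ → (15,28,-14)
river: ρ → (-14,28,15)
river: ρ → (15,32,-10)
river: ρ → (-10,28,21)
river: ρ → (21,14,-17)
river: ρ → (-17,20,18)
river: ρ → (18,16,-19)
river: ρ → (-19,22,15)
ρ-cycle length = 18 (tail of 2 descent steps not counted)

18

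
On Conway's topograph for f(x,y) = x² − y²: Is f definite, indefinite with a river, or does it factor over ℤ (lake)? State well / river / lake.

D = b²−4ac = 0² − 4·1·(-1) = 4
D = 2² is a perfect square ⇒ form factors over ℤ ⇒ lakes

lake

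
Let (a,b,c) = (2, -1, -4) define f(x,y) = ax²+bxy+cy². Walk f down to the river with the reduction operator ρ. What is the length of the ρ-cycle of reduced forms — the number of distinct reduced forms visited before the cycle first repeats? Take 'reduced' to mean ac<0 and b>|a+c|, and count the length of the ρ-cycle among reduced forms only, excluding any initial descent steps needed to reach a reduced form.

D = 33, ⌊√D⌋ = 5
descent: ρ → (-4,1,2)
descent: ρ → (2,3,-3)  [lands on river]
river: ρ → (-3,3,2)
river: ρ → (2,5,-1)
river: ρ → (-1,5,2)
ρ-cycle length = 4 (tail of 2 descent steps not counted)

4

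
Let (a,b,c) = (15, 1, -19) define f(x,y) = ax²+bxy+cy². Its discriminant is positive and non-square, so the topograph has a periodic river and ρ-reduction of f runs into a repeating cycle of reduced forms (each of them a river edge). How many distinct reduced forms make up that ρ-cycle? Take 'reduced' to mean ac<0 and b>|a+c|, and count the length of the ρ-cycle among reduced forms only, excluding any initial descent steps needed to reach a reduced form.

D = 1141, ⌊√D⌋ = 33
descent: ρ → (-19,-1,15)
descent: ρ → (15,31,-3)  [lands on river]
river: ρ → (-3,29,25)
river: ρ → (25,21,-7)
river: ρ → (-7,21,25)
river: ρ → (25,29,-3)
river: ρ → (-3,31,15)
river: ρ → (15,29,-5)
river: ρ → (-5,31,9)
river: ρ → (9,23,-17)
river: ρ → (-17,11,15)
river: ρ → (15,19,-13)
river: ρ → (-13,33,1)
river: ρ → (1,33,-13)
river: ρ → (-13,19,15)
river: ρ → (15,11,-17)
river: ρ → (-17,23,9)
river: ρ → (9,31,-5)
river: ρ → (-5,29,15)
ρ-cycle length = 18 (tail of 2 descent steps not counted)

18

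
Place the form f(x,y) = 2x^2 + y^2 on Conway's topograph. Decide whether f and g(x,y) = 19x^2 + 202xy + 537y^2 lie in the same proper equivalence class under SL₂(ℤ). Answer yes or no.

D₁ = -8, D₂ = -8
f: flip: (2,0,1)→(1,0,2)
f: reduced (well bottom): (1,0,2) with a≤c, −a<b≤a
g: translate: b→12 (≡202 mod 38), so (19,202,537)→(19,12,2)
g: flip: (19,12,2)→(2,-12,19)
g: translate: b→0 (≡-12 mod 4), so (2,-12,19)→(2,0,1)
g: flip: (2,0,1)→(1,0,2)
g: reduced (well bottom): (1,0,2) with a≤c, −a<b≤a
reduced forms (1, 0, 2) vs (1, 0, 2) ⇒ equivalent

yes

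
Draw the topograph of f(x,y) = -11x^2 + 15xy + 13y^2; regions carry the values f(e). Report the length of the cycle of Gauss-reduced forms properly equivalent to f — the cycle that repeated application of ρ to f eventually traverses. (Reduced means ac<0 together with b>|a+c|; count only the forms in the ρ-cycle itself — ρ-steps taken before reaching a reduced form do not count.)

D = 797, ⌊√D⌋ = 28
river: ρ → (13,11,-13)
river: ρ → (-13,15,11)
river: ρ → (11,7,-17)
river: ρ → (-17,27,1)
river: ρ → (1,27,-17)
river: ρ → (-17,7,11)
river: ρ → (11,15,-13)
river: ρ → (-13,11,13)
river: ρ → (13,15,-11)
river: ρ → (-11,7,17)
river: ρ → (17,27,-1)
river: ρ → (-1,27,17)
river: ρ → (17,7,-11)
river: ρ → (-11,15,13)
ρ-cycle length = 14 (tail of 0 descent steps not counted)

14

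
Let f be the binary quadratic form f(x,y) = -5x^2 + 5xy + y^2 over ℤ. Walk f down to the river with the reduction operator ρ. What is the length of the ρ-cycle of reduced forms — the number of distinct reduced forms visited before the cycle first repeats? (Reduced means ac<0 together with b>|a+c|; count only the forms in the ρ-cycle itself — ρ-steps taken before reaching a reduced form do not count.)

D = 45, ⌊√D⌋ = 6
river: ρ → (1,5,-5)
river: ρ → (-5,5,1)
ρ-cycle length = 2 (tail of 0 descent steps not counted)

2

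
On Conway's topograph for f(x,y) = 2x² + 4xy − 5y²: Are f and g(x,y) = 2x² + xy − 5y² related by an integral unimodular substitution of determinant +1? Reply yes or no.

D₁ = 56, D₂ = 41
discriminants differ ⇒ not SL₂(ℤ)-equivalent

no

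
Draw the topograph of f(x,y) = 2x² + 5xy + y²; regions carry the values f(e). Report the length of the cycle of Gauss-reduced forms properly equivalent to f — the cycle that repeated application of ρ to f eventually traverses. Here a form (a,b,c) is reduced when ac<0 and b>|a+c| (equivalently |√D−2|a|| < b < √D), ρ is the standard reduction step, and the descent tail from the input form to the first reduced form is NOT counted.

D = 17, ⌊√D⌋ = 4
descent: ρ → (1,3,-2)  [lands on river]
river: ρ → (-2,1,2)
river: ρ → (2,3,-1)
river: ρ → (-1,3,2)
river: ρ → (2,1,-2)
river: ρ → (-2,3,1)
ρ-cycle length = 6 (tail of 1 descent step not counted)

6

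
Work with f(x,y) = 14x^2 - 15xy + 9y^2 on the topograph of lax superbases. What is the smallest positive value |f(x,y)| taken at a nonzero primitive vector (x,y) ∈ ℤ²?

translate: b→13 (≡-15 mod 28), so (14,-15,9)→(14,13,8)
flip: (14,13,8)→(8,-13,14)
translate: b→3 (≡-13 mod 16), so (8,-13,14)→(8,3,9)
reduced (well bottom): (8,3,9) with a≤c, −a<b≤a
well minimum = a = 8

8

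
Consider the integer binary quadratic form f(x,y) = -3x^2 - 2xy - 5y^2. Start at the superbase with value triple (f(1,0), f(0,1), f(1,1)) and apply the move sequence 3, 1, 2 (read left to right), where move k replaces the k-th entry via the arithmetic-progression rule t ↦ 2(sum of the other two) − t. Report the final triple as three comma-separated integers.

start (-3,-5,-10) = (f(1,0),f(0,1),f(1,1))
replace slot 3: 2·((-3)+(-5)) − (-10) = -6 → (-3,-5,-6)
replace slot 1: 2·((-5)+(-6)) − (-3) = -19 → (-19,-5,-6)
replace slot 2: 2·((-19)+(-6)) − (-5) = -45 → (-19,-45,-6)

-19,-45,-6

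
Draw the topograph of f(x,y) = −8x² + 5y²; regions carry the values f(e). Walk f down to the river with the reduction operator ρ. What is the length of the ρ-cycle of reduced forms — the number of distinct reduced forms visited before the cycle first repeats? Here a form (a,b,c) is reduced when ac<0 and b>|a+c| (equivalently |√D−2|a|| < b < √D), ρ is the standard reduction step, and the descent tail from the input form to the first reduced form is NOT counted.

D = 160, ⌊√D⌋ = 12
descent: ρ → (5,10,-3)  [lands on river]
river: ρ → (-3,8,8)
river: ρ → (8,8,-3)
river: ρ → (-3,10,5)
ρ-cycle length = 4 (tail of 1 descent step not counted)

4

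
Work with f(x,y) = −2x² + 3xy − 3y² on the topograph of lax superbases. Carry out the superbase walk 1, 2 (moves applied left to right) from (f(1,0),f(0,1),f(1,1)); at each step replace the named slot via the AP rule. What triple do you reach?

start (-2,-3,-2) = (f(1,0),f(0,1),f(1,1))
replace slot 1: 2·((-3)+(-2)) − (-2) = -8 → (-8,-3,-2)
replace slot 2: 2·((-8)+(-2)) − (-3) = -17 → (-8,-17,-2)

-8,-17,-2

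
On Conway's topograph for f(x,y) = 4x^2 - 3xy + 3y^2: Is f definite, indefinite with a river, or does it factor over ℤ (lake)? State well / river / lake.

D = b²−4ac = (-3)² − 4·4·3 = -39
D < 0 ⇒ definite ⇒ every region one sign ⇒ single well

well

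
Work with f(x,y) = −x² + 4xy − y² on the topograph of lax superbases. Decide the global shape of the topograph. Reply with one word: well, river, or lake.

D = b²−4ac = 4² − 4·(-1)·(-1) = 12
D > 0 non-square ⇒ indefinite ⇒ periodic river

river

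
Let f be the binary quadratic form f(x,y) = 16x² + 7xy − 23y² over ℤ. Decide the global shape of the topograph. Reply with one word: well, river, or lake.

D = b²−4ac = 7² − 4·16·(-23) = 1521
D = 39² is a perfect square ⇒ form factors over ℤ ⇒ lakes

lake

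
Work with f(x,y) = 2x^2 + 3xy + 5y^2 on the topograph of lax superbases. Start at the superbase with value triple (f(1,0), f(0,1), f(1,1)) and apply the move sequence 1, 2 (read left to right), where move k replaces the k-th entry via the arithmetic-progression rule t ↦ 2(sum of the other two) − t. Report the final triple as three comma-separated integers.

start (2,5,10) = (f(1,0),f(0,1),f(1,1))
replace slot 1: 2·(5+10) − 2 = 28 → (28,5,10)
replace slot 2: 2·(28+10) − 5 = 71 → (28,71,10)

28,71,10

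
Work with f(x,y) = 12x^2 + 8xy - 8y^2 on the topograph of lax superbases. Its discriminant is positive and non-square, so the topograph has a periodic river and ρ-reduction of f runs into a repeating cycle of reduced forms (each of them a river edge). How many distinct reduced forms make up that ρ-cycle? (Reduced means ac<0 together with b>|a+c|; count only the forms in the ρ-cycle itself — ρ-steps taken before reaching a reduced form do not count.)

D = 448, ⌊√D⌋ = 21
river: ρ → (-8,8,12)
river: ρ → (12,16,-4)
river: ρ → (-4,16,12)
river: ρ → (12,8,-8)
ρ-cycle length = 4 (tail of 0 descent steps not counted)

4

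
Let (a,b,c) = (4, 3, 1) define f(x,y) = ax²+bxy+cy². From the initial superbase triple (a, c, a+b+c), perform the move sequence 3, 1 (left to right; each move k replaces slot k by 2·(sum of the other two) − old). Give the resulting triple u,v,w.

start (4,1,8) = (f(1,0),f(0,1),f(1,1))
replace slot 3: 2·(4+1) − 8 = 2 → (4,1,2)
replace slot 1: 2·(1+2) − 4 = 2 → (2,1,2)

2,1,2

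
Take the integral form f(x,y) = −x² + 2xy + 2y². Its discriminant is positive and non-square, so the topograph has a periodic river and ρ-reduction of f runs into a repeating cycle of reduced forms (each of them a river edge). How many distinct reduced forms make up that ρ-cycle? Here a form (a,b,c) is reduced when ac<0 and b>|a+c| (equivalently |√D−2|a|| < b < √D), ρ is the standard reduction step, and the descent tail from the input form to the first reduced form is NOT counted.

D = 12, ⌊√D⌋ = 3
river: ρ → (2,2,-1)
river: ρ → (-1,2,2)
ρ-cycle length = 2 (tail of 0 descent steps not counted)

2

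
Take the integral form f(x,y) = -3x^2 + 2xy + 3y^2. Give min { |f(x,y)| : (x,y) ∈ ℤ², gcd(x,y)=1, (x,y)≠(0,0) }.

river: ρ → (3,4,-2)
river: ρ → (-2,4,3)
river: ρ → (3,2,-3)
river: ρ → (-3,4,2)
river: ρ → (2,4,-3)
river: ρ → (-3,2,3)
closes: descent 0, river 6
min |a| on river = 2

2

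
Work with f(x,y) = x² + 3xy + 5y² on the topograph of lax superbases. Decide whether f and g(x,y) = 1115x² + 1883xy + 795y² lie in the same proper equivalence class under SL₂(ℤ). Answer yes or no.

D₁ = -11, D₂ = -11
f: translate: b→1 (≡3 mod 2), so (1,3,5)→(1,1,3)
f: reduced (well bottom): (1,1,3) with a≤c, −a<b≤a
g: translate: b→-347 (≡1883 mod 2230), so (1115,1883,795)→(1115,-347,27)
g: flip: (1115,-347,27)→(27,347,1115)
g: translate: b→23 (≡347 mod 54), so (27,347,1115)→(27,23,5)
g: flip: (27,23,5)→(5,-23,27)
g: translate: b→-3 (≡-23 mod 10), so (5,-23,27)→(5,-3,1)
g: flip: (5,-3,1)→(1,3,5)
g: translate: b→1 (≡3 mod 2), so (1,3,5)→(1,1,3)
g: reduced (well bottom): (1,1,3) with a≤c, −a<b≤a
reduced forms (1, 1, 3) vs (1, 1, 3) ⇒ equivalent

yes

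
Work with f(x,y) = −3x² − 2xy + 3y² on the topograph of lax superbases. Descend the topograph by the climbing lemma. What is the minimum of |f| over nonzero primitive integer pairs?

descent: ρ → (3,2,-3)  [lands on river]
river: ρ → (-3,4,2)
river: ρ → (2,4,-3)
river: ρ → (-3,2,3)
river: ρ → (3,4,-2)
river: ρ → (-2,4,3)
closes: descent 1, river 6
min |a| on river = 2

2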